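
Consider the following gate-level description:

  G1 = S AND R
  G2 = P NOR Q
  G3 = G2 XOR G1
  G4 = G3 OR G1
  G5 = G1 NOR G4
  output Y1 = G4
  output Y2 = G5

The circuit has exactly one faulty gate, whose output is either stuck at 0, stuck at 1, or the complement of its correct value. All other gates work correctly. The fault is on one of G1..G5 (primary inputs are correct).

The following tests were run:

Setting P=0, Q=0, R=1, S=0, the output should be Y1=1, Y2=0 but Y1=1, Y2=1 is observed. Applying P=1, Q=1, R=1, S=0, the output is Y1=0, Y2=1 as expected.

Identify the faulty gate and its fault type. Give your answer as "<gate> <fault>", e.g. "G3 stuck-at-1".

Fault-free values for test 1 (P=0, Q=0, R=1, S=0): G1=0, G2=1, G3=1, G4=1, G5=0, giving Y1=1, Y2=0. Observed Y1=1, Y2=1.
Test 1: faults giving observed Y1=1, Y2=1 are {G5 stuck-at-1, G5 inverted output}.
Test 2 (P=1, Q=1, R=1, S=0): fault-free G1=0, G2=0, G3=0, G4=0, G5=1 → Y1=0, Y2=1; observed Y1=0, Y2=1. Eliminates G5 inverted output.
Only G5 stuck-at-1 is consistent with every test.

G5 stuck-at-1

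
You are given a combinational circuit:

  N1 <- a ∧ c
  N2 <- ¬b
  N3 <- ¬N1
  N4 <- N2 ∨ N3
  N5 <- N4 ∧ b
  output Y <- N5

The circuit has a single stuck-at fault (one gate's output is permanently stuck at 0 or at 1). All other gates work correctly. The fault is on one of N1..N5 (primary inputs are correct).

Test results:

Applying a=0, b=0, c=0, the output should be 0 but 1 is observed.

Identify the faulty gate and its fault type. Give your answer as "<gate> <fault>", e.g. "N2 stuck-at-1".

Fault-free values for test 1 (a=0, b=0, c=0): N1=0, N2=1, N3=1, N4=1, N5=0, giving Y=0. Observed 1.
Test 1: faults giving observed 1 are {N5 stuck-at-1}.
Only N5 stuck-at-1 is consistent with every test.

N5 stuck-at-1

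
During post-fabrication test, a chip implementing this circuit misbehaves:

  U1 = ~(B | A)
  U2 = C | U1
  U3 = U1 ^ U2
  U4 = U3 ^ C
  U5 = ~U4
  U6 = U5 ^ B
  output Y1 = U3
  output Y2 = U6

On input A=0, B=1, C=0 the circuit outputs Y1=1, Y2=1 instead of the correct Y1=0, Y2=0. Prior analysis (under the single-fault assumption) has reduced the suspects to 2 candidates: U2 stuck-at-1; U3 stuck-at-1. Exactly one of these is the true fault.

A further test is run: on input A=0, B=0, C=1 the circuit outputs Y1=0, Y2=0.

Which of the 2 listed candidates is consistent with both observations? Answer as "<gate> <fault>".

Evaluate each candidate on input A=0, B=0, C=1:
  U2 stuck-at-1: U1=1, U2=1 [stuck-at-1], U3=0, U4=1, U5=0, U6=0 → Y1=0, Y2=0 — matches
  U3 stuck-at-1: U1=1, U2=1, U3=1 [stuck-at-1], U4=0, U5=1, U6=1 → Y1=1, Y2=1 — eliminated
Only U2 stuck-at-1 reproduces the observed Y1=0, Y2=0.

U2 stuck-at-1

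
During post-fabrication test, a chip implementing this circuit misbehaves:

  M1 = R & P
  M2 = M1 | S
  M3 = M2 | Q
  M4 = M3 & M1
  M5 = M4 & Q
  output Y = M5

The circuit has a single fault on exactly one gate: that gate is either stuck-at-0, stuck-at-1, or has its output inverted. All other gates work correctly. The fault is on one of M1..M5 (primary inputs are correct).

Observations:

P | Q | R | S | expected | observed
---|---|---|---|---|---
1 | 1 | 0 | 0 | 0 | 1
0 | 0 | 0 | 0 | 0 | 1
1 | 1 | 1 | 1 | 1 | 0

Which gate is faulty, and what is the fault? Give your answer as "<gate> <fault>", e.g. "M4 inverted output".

M5 inverted output

Fault-free values for test 1 (P=1, Q=1, R=0, S=0): M1=0, M2=0, M3=1, M4=0, M5=0, giving Y=0. Observed 1.
Test 1: faults giving observed 1 are {M1 stuck-at-1, M1 inverted output, M4 stuck-at-1, M4 inverted output, M5 stuck-at-1, M5 inverted output}.
Test 2 (P=0, Q=0, R=0, S=0): fault-free M1=0, M2=0, M3=0, M4=0, M5=0 → 0; observed 1. Eliminates M1 stuck-at-1, M1 inverted output, M4 stuck-at-1, M4 inverted output.
Test 3 (P=1, Q=1, R=1, S=1): fault-free M1=1, M2=1, M3=1, M4=1, M5=1 → 1; observed 0. Eliminates M5 stuck-at-1.
Only M5 inverted output is consistent with every test.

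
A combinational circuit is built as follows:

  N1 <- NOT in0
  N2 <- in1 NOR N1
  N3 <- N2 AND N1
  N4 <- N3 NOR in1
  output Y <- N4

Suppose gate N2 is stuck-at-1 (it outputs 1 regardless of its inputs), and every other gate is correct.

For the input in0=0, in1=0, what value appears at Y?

0

Propagate with N2 forced: N1=1, N2=1 [stuck-at-1], N3=1, N4=0.
So Y = 0. (Without the fault it would be 1.)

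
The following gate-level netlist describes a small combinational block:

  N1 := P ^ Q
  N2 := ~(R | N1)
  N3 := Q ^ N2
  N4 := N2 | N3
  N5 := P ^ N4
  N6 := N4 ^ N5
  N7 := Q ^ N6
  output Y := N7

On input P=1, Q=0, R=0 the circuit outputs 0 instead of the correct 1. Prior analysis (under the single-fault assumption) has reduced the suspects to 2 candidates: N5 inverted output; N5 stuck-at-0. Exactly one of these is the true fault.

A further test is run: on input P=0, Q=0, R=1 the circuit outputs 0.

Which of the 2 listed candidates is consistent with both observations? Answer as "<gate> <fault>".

N5 stuck-at-0

Evaluate each candidate on input P=0, Q=0, R=1:
  N5 inverted output: N1=0, N2=0, N3=0, N4=0, N5=1 [inverted output], N6=1, N7=1 → 1 — eliminated
  N5 stuck-at-0: N1=0, N2=0, N3=0, N4=0, N5=0 [stuck-at-0], N6=0, N7=0 → 0 — matches
Only N5 stuck-at-0 reproduces the observed 0.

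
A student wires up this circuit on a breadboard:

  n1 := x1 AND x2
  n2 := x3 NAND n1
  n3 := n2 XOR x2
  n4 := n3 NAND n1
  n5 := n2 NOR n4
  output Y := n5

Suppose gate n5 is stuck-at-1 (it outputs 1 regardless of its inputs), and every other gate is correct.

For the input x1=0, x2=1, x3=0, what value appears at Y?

1

Propagate with n5 forced: n1=0, n2=1, n3=0, n4=1, n5=1 [stuck-at-1].
So Y = 1. (Without the fault it would be 0.)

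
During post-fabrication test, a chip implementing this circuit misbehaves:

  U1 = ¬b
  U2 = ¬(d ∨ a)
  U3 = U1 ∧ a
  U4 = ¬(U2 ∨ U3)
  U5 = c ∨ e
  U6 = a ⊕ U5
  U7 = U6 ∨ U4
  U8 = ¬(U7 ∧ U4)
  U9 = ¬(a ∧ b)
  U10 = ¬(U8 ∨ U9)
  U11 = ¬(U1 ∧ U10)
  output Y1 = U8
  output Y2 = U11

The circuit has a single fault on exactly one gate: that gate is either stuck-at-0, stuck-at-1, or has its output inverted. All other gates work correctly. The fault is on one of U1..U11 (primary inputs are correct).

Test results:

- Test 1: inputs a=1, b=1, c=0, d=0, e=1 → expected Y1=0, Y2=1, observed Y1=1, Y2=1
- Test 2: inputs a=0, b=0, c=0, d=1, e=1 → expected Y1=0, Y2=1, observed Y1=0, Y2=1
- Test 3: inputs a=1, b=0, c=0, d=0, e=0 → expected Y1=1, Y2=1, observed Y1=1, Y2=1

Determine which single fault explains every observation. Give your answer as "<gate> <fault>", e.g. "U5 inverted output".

Fault-free values for test 1 (a=1, b=1, c=0, d=0, e=1): U1=0, U2=0, U3=0, U4=1, U5=1, U6=0, U7=1, U8=0, U9=0, U10=1, U11=1, giving Y1=0, Y2=1. Observed Y1=1, Y2=1.
Test 1: faults giving observed Y1=1, Y2=1 are {U1 stuck-at-1, U1 inverted output, U2 stuck-at-1, U2 inverted output, U3 stuck-at-1, U3 inverted output, U4 stuck-at-0, U4 inverted output, U7 stuck-at-0, U7 inverted output, U8 stuck-at-1, U8 inverted output}.
Test 2 (a=0, b=0, c=0, d=1, e=1): fault-free U1=1, U2=0, U3=0, U4=1, U5=1, U6=1, U7=1, U8=0, U9=1, U10=0, U11=1 → Y1=0, Y2=1; observed Y1=0, Y2=1. Eliminates U2 stuck-at-1, U2 inverted output, U3 stuck-at-1, U3 inverted output, U4 stuck-at-0, U4 inverted output, U7 stuck-at-0, U7 inverted output, U8 stuck-at-1, U8 inverted output.
Test 3 (a=1, b=0, c=0, d=0, e=0): fault-free U1=1, U2=0, U3=1, U4=0, U5=0, U6=1, U7=1, U8=1, U9=1, U10=0, U11=1 → Y1=1, Y2=1; observed Y1=1, Y2=1. Eliminates U1 inverted output.
Only U1 stuck-at-1 is consistent with every test.

U1 stuck-at-1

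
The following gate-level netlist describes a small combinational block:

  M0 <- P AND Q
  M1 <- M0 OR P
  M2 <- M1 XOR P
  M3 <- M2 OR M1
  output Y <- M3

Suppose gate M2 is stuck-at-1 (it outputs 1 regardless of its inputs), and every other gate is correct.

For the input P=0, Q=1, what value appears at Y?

1

Propagate with M2 forced: M0=0, M1=0, M2=1 [stuck-at-1], M3=1.
So Y = 1. (Without the fault it would be 0.)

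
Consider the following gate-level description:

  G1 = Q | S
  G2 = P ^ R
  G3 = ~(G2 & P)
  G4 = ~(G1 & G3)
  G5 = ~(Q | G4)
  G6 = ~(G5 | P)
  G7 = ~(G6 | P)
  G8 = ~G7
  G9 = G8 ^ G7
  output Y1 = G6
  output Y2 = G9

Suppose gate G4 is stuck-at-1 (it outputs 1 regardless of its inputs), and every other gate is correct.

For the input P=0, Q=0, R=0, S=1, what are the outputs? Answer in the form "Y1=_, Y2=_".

Y1=1, Y2=1

Propagate with G4 forced: G1=1, G2=0, G3=1, G4=1 [stuck-at-1], G5=0, G6=1, G7=0, G8=1, G9=1.
So the outputs are Y1=1, Y2=1. (Without the fault they would be Y1=0, Y2=1.)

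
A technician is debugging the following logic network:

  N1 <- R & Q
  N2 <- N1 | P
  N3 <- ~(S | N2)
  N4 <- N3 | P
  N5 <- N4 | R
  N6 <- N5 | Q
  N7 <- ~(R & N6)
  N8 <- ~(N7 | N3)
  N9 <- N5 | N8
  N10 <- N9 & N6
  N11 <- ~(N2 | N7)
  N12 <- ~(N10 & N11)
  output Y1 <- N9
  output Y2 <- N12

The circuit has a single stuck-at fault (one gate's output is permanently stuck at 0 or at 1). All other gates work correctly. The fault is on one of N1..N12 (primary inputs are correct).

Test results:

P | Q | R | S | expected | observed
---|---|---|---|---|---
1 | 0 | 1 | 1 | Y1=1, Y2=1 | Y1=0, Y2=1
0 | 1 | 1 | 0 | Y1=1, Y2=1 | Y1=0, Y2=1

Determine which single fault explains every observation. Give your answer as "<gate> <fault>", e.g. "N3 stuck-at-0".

Fault-free values for test 1 (P=1, Q=0, R=1, S=1): N1=0, N2=1, N3=0, N4=1, N5=1, N6=1, N7=0, N8=1, N9=1, N10=1, N11=0, N12=1, giving Y1=1, Y2=1. Observed Y1=0, Y2=1.
Test 1: faults giving observed Y1=0, Y2=1 are {N5 stuck-at-0, N9 stuck-at-0}.
Test 2 (P=0, Q=1, R=1, S=0): fault-free N1=1, N2=1, N3=0, N4=0, N5=1, N6=1, N7=0, N8=1, N9=1, N10=1, N11=0, N12=1 → Y1=1, Y2=1; observed Y1=0, Y2=1. Eliminates N5 stuck-at-0.
Only N9 stuck-at-0 is consistent with every test.

N9 stuck-at-0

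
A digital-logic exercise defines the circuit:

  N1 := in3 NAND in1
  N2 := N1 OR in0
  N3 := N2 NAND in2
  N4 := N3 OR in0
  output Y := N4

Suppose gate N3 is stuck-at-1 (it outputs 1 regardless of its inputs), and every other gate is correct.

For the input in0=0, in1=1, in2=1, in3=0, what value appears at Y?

Propagate with N3 forced: N1=1, N2=1, N3=1 [stuck-at-1], N4=1.
So Y = 1. (Without the fault it would be 0.)

1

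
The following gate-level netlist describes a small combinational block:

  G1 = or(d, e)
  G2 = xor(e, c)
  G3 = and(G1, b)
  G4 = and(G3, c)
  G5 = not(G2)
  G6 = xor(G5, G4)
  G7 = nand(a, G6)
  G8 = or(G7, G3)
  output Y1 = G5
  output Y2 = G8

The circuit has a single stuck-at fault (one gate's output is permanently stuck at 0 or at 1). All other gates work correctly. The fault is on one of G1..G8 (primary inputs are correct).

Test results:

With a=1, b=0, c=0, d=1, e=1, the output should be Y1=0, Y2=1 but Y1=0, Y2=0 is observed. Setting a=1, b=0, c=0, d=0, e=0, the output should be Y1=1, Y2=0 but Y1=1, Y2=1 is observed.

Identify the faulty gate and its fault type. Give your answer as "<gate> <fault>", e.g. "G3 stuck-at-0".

G4 stuck-at-1

Fault-free values for test 1 (a=1, b=0, c=0, d=1, e=1): G1=1, G2=1, G3=0, G4=0, G5=0, G6=0, G7=1, G8=1, giving Y1=0, Y2=1. Observed Y1=0, Y2=0.
Test 1: faults giving observed Y1=0, Y2=0 are {G4 stuck-at-1, G6 stuck-at-1, G7 stuck-at-0, G8 stuck-at-0}.
Test 2 (a=1, b=0, c=0, d=0, e=0): fault-free G1=0, G2=0, G3=0, G4=0, G5=1, G6=1, G7=0, G8=0 → Y1=1, Y2=0; observed Y1=1, Y2=1. Eliminates G6 stuck-at-1, G7 stuck-at-0, G8 stuck-at-0.
Only G4 stuck-at-1 is consistent with every test.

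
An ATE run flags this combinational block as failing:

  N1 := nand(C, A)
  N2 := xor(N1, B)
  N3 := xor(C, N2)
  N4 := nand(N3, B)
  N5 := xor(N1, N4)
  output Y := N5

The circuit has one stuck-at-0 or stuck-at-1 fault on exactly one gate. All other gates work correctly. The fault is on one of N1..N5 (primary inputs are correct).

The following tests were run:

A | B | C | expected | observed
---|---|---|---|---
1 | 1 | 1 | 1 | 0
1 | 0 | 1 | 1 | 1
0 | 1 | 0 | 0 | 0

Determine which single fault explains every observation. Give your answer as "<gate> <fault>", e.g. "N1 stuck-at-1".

N2 stuck-at-0

Fault-free values for test 1 (A=1, B=1, C=1): N1=0, N2=1, N3=0, N4=1, N5=1, giving Y=1. Observed 0.
Test 1: faults giving observed 0 are {N2 stuck-at-0, N3 stuck-at-1, N4 stuck-at-0, N5 stuck-at-0}.
Test 2 (A=1, B=0, C=1): fault-free N1=0, N2=0, N3=1, N4=1, N5=1 → 1; observed 1. Eliminates N4 stuck-at-0, N5 stuck-at-0.
Test 3 (A=0, B=1, C=0): fault-free N1=1, N2=0, N3=0, N4=1, N5=0 → 0; observed 0. Eliminates N3 stuck-at-1.
Only N2 stuck-at-0 is consistent with every test.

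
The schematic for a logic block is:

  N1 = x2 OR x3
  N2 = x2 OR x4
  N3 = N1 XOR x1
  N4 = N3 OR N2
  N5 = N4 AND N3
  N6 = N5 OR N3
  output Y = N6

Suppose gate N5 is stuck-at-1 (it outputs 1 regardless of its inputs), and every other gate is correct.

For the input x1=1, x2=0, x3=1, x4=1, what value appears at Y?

Propagate with N5 forced: N1=1, N2=1, N3=0, N4=1, N5=1 [stuck-at-1], N6=1.
So Y = 1. (Without the fault it would be 0.)

1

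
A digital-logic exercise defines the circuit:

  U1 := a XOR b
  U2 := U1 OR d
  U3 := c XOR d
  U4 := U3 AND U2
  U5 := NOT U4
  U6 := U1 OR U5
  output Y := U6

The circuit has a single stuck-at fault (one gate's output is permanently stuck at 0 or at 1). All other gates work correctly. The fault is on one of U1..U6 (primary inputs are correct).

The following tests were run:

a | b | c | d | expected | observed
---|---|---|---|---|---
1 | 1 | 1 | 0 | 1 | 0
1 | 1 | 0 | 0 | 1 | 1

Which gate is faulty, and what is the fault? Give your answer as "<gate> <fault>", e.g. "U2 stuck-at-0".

Fault-free values for test 1 (a=1, b=1, c=1, d=0): U1=0, U2=0, U3=1, U4=0, U5=1, U6=1, giving Y=1. Observed 0.
Test 1: faults giving observed 0 are {U2 stuck-at-1, U4 stuck-at-1, U5 stuck-at-0, U6 stuck-at-0}.
Test 2 (a=1, b=1, c=0, d=0): fault-free U1=0, U2=0, U3=0, U4=0, U5=1, U6=1 → 1; observed 1. Eliminates U4 stuck-at-1, U5 stuck-at-0, U6 stuck-at-0.
Only U2 stuck-at-1 is consistent with every test.

U2 stuck-at-1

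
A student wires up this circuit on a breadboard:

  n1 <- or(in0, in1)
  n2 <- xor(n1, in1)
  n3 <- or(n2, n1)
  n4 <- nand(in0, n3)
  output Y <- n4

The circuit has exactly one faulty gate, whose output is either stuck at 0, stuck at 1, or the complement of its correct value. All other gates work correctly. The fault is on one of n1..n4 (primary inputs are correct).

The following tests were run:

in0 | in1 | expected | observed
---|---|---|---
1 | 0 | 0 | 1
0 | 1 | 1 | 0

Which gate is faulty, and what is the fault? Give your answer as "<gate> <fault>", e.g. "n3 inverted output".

Fault-free values for test 1 (in0=1, in1=0): n1=1, n2=1, n3=1, n4=0, giving Y=0. Observed 1.
Test 1: faults giving observed 1 are {n1 stuck-at-0, n1 inverted output, n3 stuck-at-0, n3 inverted output, n4 stuck-at-1, n4 inverted output}.
Test 2 (in0=0, in1=1): fault-free n1=1, n2=0, n3=1, n4=1 → 1; observed 0. Eliminates n1 stuck-at-0, n1 inverted output, n3 stuck-at-0, n3 inverted output, n4 stuck-at-1.
Only n4 inverted output is consistent with every test.

n4 inverted output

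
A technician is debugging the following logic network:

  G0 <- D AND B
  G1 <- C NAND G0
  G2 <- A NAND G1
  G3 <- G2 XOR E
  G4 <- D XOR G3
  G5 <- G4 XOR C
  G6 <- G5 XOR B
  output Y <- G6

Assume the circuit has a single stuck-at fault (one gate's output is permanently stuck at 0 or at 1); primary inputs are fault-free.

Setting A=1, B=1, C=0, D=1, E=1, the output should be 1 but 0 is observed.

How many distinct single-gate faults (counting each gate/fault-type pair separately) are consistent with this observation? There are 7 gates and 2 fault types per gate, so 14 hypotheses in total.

Fault-free: G0=1, G1=1, G2=0, G3=1, G4=0, G5=0, G6=1 → 1. Observed 0.
  G0 stuck-at-0: output 1 ✗
  G0 stuck-at-1: output 1 ✗
  G1 stuck-at-0: output 0 ✓
  G1 stuck-at-1: output 1 ✗
  G2 stuck-at-0: output 1 ✗
  G2 stuck-at-1: output 0 ✓
  G3 stuck-at-0: output 0 ✓
  G3 stuck-at-1: output 1 ✗
  G4 stuck-at-0: output 1 ✗
  G4 stuck-at-1: output 0 ✓
  G5 stuck-at-0: output 1 ✗
  G5 stuck-at-1: output 0 ✓
  G6 stuck-at-0: output 0 ✓
  G6 stuck-at-1: output 1 ✗
Consistent faults: {G1 stuck-at-0, G2 stuck-at-1, G3 stuck-at-0, G4 stuck-at-1, G5 stuck-at-1, G6 stuck-at-0} — 6 in all.

6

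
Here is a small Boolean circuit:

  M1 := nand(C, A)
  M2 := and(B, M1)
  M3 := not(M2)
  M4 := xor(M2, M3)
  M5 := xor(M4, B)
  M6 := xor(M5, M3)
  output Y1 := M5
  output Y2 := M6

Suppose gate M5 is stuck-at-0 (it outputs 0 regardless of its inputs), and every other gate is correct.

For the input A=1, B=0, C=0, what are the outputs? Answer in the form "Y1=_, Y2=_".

Y1=0, Y2=1

Propagate with M5 forced: M1=1, M2=0, M3=1, M4=1, M5=0 [stuck-at-0], M6=1.
So the outputs are Y1=0, Y2=1. (Without the fault they would be Y1=1, Y2=0.)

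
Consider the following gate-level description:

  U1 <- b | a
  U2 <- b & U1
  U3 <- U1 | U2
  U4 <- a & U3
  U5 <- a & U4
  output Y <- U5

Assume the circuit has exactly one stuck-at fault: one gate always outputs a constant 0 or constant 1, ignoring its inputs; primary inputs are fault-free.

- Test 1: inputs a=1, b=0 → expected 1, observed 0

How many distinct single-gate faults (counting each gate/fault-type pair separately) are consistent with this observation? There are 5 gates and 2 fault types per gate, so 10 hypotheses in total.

4

Fault-free: U1=1, U2=0, U3=1, U4=1, U5=1 → 1. Observed 0.
  U1 stuck-at-0: output 0 ✓
  U1 stuck-at-1: output 1 ✗
  U2 stuck-at-0: output 1 ✗
  U2 stuck-at-1: output 1 ✗
  U3 stuck-at-0: output 0 ✓
  U3 stuck-at-1: output 1 ✗
  U4 stuck-at-0: output 0 ✓
  U4 stuck-at-1: output 1 ✗
  U5 stuck-at-0: output 0 ✓
  U5 stuck-at-1: output 1 ✗
Consistent faults: {U1 stuck-at-0, U3 stuck-at-0, U4 stuck-at-0, U5 stuck-at-0} — 4 in all.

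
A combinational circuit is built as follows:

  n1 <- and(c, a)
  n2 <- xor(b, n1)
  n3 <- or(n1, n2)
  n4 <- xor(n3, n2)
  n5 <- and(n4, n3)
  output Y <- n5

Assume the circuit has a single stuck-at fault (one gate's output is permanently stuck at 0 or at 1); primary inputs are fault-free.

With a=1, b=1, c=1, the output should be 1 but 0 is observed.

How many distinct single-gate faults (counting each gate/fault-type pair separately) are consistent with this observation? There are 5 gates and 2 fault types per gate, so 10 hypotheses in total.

5

Fault-free: n1=1, n2=0, n3=1, n4=1, n5=1 → 1. Observed 0.
  n1 stuck-at-0: output 0 ✓
  n1 stuck-at-1: output 1 ✗
  n2 stuck-at-0: output 1 ✗
  n2 stuck-at-1: output 0 ✓
  n3 stuck-at-0: output 0 ✓
  n3 stuck-at-1: output 1 ✗
  n4 stuck-at-0: output 0 ✓
  n4 stuck-at-1: output 1 ✗
  n5 stuck-at-0: output 0 ✓
  n5 stuck-at-1: output 1 ✗
Consistent faults: {n1 stuck-at-0, n2 stuck-at-1, n3 stuck-at-0, n4 stuck-at-0, n5 stuck-at-0} — 5 in all.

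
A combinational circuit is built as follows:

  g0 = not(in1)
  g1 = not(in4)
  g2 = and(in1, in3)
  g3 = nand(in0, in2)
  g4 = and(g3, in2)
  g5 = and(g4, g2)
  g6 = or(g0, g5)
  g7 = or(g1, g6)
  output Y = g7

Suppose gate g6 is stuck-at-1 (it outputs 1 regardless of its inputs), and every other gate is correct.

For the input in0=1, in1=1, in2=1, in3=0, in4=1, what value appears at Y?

1

Propagate with g6 forced: g0=0, g1=0, g2=0, g3=0, g4=0, g5=0, g6=1 [stuck-at-1], g7=1.
So Y = 1. (Without the fault it would be 0.)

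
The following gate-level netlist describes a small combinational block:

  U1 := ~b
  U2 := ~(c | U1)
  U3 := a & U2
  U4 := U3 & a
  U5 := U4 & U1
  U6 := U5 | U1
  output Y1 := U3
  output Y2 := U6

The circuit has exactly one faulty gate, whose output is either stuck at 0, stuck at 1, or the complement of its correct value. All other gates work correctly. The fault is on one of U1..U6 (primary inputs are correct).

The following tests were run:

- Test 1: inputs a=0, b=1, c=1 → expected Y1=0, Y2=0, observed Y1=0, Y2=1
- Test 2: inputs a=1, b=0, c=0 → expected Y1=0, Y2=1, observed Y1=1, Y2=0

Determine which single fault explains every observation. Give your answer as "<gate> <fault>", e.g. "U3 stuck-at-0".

Fault-free values for test 1 (a=0, b=1, c=1): U1=0, U2=0, U3=0, U4=0, U5=0, U6=0, giving Y1=0, Y2=0. Observed Y1=0, Y2=1.
Test 1: faults giving observed Y1=0, Y2=1 are {U1 stuck-at-1, U1 inverted output, U5 stuck-at-1, U5 inverted output, U6 stuck-at-1, U6 inverted output}.
Test 2 (a=1, b=0, c=0): fault-free U1=1, U2=0, U3=0, U4=0, U5=0, U6=1 → Y1=0, Y2=1; observed Y1=1, Y2=0. Eliminates U1 stuck-at-1, U5 stuck-at-1, U5 inverted output, U6 stuck-at-1, U6 inverted output.
Only U1 inverted output is consistent with every test.

U1 inverted output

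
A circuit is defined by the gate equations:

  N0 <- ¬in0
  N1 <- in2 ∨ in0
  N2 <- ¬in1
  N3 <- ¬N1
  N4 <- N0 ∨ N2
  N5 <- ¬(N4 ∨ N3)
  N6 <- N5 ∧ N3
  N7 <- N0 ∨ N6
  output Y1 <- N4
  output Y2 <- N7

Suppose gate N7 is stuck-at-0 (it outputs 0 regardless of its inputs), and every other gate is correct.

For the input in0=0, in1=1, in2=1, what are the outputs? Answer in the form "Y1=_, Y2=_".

Propagate with N7 forced: N0=1, N1=1, N2=0, N3=0, N4=1, N5=0, N6=0, N7=0 [stuck-at-0].
So the outputs are Y1=1, Y2=0. (Without the fault they would be Y1=1, Y2=1.)

Y1=1, Y2=0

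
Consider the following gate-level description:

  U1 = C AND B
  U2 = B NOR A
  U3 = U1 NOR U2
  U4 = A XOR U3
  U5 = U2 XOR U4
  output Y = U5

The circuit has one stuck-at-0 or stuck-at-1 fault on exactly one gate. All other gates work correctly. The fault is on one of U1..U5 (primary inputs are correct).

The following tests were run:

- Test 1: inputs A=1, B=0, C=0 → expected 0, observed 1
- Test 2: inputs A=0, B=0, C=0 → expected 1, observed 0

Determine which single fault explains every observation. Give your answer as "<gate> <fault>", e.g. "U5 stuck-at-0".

U4 stuck-at-1

Fault-free values for test 1 (A=1, B=0, C=0): U1=0, U2=0, U3=1, U4=0, U5=0, giving Y=0. Observed 1.
Test 1: faults giving observed 1 are {U1 stuck-at-1, U3 stuck-at-0, U4 stuck-at-1, U5 stuck-at-1}.
Test 2 (A=0, B=0, C=0): fault-free U1=0, U2=1, U3=0, U4=0, U5=1 → 1; observed 0. Eliminates U1 stuck-at-1, U3 stuck-at-0, U5 stuck-at-1.
Only U4 stuck-at-1 is consistent with every test.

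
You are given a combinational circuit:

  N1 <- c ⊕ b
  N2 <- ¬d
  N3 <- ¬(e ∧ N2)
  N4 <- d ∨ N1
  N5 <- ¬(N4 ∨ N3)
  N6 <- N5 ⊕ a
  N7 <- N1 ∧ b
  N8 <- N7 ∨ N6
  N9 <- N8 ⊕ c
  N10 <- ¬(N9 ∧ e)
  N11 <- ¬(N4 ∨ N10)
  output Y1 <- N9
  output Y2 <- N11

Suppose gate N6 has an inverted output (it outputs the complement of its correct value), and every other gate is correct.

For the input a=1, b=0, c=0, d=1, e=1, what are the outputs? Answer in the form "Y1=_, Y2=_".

Y1=0, Y2=0

Propagate with N6 forced: N1=0, N2=0, N3=1, N4=1, N5=0, N6=0 [inverted output], N7=0, N8=0, N9=0, N10=1, N11=0.
So the outputs are Y1=0, Y2=0. (Without the fault they would be Y1=1, Y2=0.)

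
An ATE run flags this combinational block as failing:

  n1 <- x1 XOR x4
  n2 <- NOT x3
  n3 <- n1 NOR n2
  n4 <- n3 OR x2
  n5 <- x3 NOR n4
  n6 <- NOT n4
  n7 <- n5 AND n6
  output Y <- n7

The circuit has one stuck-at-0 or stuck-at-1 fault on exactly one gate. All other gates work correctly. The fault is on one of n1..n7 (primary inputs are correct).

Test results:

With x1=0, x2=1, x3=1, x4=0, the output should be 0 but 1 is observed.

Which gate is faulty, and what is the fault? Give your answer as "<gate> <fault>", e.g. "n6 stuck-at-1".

n7 stuck-at-1

Fault-free values for test 1 (x1=0, x2=1, x3=1, x4=0): n1=0, n2=0, n3=1, n4=1, n5=0, n6=0, n7=0, giving Y=0. Observed 1.
Test 1: faults giving observed 1 are {n7 stuck-at-1}.
Only n7 stuck-at-1 is consistent with every test.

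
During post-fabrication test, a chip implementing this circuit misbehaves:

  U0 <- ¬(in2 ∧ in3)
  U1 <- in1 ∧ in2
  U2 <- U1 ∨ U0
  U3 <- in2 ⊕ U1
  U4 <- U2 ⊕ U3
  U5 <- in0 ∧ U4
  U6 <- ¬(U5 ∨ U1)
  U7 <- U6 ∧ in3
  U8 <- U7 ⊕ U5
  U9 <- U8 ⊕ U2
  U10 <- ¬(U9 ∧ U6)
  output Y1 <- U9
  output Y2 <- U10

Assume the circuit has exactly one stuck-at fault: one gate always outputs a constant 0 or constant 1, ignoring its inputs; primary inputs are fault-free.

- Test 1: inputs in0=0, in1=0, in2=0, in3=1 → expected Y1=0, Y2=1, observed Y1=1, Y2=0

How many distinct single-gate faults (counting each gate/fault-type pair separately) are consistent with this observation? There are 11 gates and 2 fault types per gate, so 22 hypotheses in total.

5

Fault-free: U0=1, U1=0, U2=1, U3=0, U4=1, U5=0, U6=1, U7=1, U8=1, U9=0, U10=1 → Y1=0, Y2=1. Observed Y1=1, Y2=0.
  U0: stuck-at-0 ✓; others ✗
  U1: none of the 2 fault types match ✗
  U2: stuck-at-0 ✓; others ✗
  U3: none of the 2 fault types match ✗
  U4: none of the 2 fault types match ✗
  U5: none of the 2 fault types match ✗
  U6: none of the 2 fault types match ✗
  U7: stuck-at-0 ✓; others ✗
  U8: stuck-at-0 ✓; others ✗
  U9: stuck-at-1 ✓; others ✗
  U10: none of the 2 fault types match ✗
Consistent faults: {U0 stuck-at-0, U2 stuck-at-0, U7 stuck-at-0, U8 stuck-at-0, U9 stuck-at-1} — 5 in all.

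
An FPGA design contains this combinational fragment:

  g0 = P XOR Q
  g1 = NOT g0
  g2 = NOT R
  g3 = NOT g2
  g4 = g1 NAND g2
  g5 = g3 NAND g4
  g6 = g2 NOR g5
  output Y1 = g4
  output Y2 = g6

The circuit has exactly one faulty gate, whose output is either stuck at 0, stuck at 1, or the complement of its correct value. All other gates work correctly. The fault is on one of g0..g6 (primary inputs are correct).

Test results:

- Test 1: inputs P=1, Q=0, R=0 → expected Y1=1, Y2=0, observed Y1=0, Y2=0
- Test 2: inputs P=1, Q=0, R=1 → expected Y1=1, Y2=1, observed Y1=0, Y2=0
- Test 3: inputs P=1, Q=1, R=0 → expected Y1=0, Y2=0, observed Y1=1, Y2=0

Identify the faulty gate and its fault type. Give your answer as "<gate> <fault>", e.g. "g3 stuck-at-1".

g4 inverted output

Fault-free values for test 1 (P=1, Q=0, R=0): g0=1, g1=0, g2=1, g3=0, g4=1, g5=1, g6=0, giving Y1=1, Y2=0. Observed Y1=0, Y2=0.
Test 1: faults giving observed Y1=0, Y2=0 are {g0 stuck-at-0, g0 inverted output, g1 stuck-at-1, g1 inverted output, g4 stuck-at-0, g4 inverted output}.
Test 2 (P=1, Q=0, R=1): fault-free g0=1, g1=0, g2=0, g3=1, g4=1, g5=0, g6=1 → Y1=1, Y2=1; observed Y1=0, Y2=0. Eliminates g0 stuck-at-0, g0 inverted output, g1 stuck-at-1, g1 inverted output.
Test 3 (P=1, Q=1, R=0): fault-free g0=0, g1=1, g2=1, g3=0, g4=0, g5=1, g6=0 → Y1=0, Y2=0; observed Y1=1, Y2=0. Eliminates g4 stuck-at-0.
Only g4 inverted output is consistent with every test.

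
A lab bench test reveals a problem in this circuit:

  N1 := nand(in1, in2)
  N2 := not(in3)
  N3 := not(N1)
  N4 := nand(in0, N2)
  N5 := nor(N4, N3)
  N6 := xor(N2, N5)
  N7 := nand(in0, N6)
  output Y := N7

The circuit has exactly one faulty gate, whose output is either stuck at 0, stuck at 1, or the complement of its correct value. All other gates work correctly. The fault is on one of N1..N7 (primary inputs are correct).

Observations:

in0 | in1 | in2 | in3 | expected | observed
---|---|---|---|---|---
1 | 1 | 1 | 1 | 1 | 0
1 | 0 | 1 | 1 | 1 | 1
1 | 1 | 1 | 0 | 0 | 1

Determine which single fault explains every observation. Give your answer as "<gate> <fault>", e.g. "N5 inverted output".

N2 inverted output

Fault-free values for test 1 (in0=1, in1=1, in2=1, in3=1): N1=0, N2=0, N3=1, N4=1, N5=0, N6=0, N7=1, giving Y=1. Observed 0.
Test 1: faults giving observed 0 are {N2 stuck-at-1, N2 inverted output, N5 stuck-at-1, N5 inverted output, N6 stuck-at-1, N6 inverted output, N7 stuck-at-0, N7 inverted output}.
Test 2 (in0=1, in1=0, in2=1, in3=1): fault-free N1=1, N2=0, N3=0, N4=1, N5=0, N6=0, N7=1 → 1; observed 1. Eliminates N5 stuck-at-1, N5 inverted output, N6 stuck-at-1, N6 inverted output, N7 stuck-at-0, N7 inverted output.
Test 3 (in0=1, in1=1, in2=1, in3=0): fault-free N1=0, N2=1, N3=1, N4=0, N5=0, N6=1, N7=0 → 0; observed 1. Eliminates N2 stuck-at-1.
Only N2 inverted output is consistent with every test.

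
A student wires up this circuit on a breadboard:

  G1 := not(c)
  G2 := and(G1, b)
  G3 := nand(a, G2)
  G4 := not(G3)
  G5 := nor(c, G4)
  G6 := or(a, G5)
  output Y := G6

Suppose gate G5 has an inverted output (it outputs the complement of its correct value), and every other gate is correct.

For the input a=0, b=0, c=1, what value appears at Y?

Propagate with G5 forced: G1=0, G2=0, G3=1, G4=0, G5=1 [inverted output], G6=1.
So Y = 1. (Without the fault it would be 0.)

1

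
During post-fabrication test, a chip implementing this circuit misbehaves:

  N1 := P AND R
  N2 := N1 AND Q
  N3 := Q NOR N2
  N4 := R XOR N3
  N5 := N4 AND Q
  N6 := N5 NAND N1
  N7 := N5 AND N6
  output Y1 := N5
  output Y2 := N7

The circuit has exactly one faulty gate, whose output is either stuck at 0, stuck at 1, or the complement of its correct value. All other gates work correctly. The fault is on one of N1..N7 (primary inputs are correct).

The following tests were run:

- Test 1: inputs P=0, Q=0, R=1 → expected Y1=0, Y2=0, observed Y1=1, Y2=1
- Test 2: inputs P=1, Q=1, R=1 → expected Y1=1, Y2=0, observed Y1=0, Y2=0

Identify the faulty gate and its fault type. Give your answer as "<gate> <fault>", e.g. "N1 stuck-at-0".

Fault-free values for test 1 (P=0, Q=0, R=1): N1=0, N2=0, N3=1, N4=0, N5=0, N6=1, N7=0, giving Y1=0, Y2=0. Observed Y1=1, Y2=1.
Test 1: faults giving observed Y1=1, Y2=1 are {N5 stuck-at-1, N5 inverted output}.
Test 2 (P=1, Q=1, R=1): fault-free N1=1, N2=1, N3=0, N4=1, N5=1, N6=0, N7=0 → Y1=1, Y2=0; observed Y1=0, Y2=0. Eliminates N5 stuck-at-1.
Only N5 inverted output is consistent with every test.

N5 inverted output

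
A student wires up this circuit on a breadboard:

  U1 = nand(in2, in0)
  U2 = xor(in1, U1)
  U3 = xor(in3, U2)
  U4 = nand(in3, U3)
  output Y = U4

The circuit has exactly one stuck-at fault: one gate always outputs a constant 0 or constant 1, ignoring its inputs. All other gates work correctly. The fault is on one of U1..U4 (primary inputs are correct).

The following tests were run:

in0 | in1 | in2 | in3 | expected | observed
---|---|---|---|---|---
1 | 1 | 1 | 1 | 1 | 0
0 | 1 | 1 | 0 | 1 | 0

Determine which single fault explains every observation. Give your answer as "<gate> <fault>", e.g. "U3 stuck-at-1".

U4 stuck-at-0

Fault-free values for test 1 (in0=1, in1=1, in2=1, in3=1): U1=0, U2=1, U3=0, U4=1, giving Y=1. Observed 0.
Test 1: faults giving observed 0 are {U1 stuck-at-1, U2 stuck-at-0, U3 stuck-at-1, U4 stuck-at-0}.
Test 2 (in0=0, in1=1, in2=1, in3=0): fault-free U1=1, U2=0, U3=0, U4=1 → 1; observed 0. Eliminates U1 stuck-at-1, U2 stuck-at-0, U3 stuck-at-1.
Only U4 stuck-at-0 is consistent with every test.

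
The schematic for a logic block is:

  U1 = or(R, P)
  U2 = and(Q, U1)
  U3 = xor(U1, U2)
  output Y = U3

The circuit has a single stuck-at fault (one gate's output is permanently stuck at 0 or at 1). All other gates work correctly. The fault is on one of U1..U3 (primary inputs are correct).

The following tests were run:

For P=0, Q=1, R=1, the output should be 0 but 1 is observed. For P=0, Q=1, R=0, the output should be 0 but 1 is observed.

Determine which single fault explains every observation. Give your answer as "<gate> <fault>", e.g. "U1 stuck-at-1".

Fault-free values for test 1 (P=0, Q=1, R=1): U1=1, U2=1, U3=0, giving Y=0. Observed 1.
Test 1: faults giving observed 1 are {U2 stuck-at-0, U3 stuck-at-1}.
Test 2 (P=0, Q=1, R=0): fault-free U1=0, U2=0, U3=0 → 0; observed 1. Eliminates U2 stuck-at-0.
Only U3 stuck-at-1 is consistent with every test.

U3 stuck-at-1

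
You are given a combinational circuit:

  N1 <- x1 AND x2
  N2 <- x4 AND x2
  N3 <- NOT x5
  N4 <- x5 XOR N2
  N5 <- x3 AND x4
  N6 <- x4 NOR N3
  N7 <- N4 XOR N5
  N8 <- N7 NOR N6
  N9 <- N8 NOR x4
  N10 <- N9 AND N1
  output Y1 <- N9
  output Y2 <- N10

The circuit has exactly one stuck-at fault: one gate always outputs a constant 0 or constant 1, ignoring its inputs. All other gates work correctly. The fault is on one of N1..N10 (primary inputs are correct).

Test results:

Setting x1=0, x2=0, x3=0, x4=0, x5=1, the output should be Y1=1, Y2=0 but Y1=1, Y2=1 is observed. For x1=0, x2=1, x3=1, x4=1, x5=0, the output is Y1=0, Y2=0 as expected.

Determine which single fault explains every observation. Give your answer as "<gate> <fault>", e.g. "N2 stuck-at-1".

N1 stuck-at-1

Fault-free values for test 1 (x1=0, x2=0, x3=0, x4=0, x5=1): N1=0, N2=0, N3=0, N4=1, N5=0, N6=1, N7=1, N8=0, N9=1, N10=0, giving Y1=1, Y2=0. Observed Y1=1, Y2=1.
Test 1: faults giving observed Y1=1, Y2=1 are {N1 stuck-at-1, N10 stuck-at-1}.
Test 2 (x1=0, x2=1, x3=1, x4=1, x5=0): fault-free N1=0, N2=1, N3=1, N4=1, N5=1, N6=0, N7=0, N8=1, N9=0, N10=0 → Y1=0, Y2=0; observed Y1=0, Y2=0. Eliminates N10 stuck-at-1.
Only N1 stuck-at-1 is consistent with every test.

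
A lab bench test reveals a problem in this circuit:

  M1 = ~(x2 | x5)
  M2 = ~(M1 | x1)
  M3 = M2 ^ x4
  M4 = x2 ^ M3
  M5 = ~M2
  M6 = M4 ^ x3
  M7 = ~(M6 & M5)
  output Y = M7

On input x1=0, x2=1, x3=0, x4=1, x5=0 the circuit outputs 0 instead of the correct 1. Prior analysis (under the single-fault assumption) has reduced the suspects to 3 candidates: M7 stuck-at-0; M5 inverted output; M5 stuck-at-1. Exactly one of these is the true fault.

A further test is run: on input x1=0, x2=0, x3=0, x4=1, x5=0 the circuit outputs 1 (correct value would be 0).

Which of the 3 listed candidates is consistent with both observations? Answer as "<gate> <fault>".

M5 inverted output

Evaluate each candidate on input x1=0, x2=0, x3=0, x4=1, x5=0:
  M7 stuck-at-0: M1=1, M2=0, M3=1, M4=1, M5=1, M6=1, M7=0 [stuck-at-0] → 0 — eliminated
  M5 inverted output: M1=1, M2=0, M3=1, M4=1, M5=0 [inverted output], M6=1, M7=1 → 1 — matches
  M5 stuck-at-1: M1=1, M2=0, M3=1, M4=1, M5=1 [stuck-at-1], M6=1, M7=0 → 0 — eliminated
Only M5 inverted output reproduces the observed 1.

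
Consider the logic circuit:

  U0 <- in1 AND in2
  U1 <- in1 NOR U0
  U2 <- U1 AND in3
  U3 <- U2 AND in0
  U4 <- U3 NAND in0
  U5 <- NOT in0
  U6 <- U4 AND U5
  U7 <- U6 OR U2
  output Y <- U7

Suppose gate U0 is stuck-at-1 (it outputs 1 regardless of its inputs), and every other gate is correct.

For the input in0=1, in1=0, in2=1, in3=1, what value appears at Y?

Propagate with U0 forced: U0=1 [stuck-at-1], U1=0, U2=0, U3=0, U4=1, U5=0, U6=0, U7=0.
So Y = 0. (Without the fault it would be 1.)

0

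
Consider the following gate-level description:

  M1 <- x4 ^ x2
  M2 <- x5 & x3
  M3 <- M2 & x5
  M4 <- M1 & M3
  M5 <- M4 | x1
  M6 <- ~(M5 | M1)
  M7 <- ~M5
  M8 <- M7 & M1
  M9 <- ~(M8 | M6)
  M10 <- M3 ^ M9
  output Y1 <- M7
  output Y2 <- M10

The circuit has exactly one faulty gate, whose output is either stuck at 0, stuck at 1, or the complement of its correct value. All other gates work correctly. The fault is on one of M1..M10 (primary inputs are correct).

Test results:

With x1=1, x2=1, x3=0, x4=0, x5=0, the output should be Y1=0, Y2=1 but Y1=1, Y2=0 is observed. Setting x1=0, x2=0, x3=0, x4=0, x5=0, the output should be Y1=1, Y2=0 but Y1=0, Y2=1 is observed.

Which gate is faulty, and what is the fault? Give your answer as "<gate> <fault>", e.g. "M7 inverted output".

Fault-free values for test 1 (x1=1, x2=1, x3=0, x4=0, x5=0): M1=1, M2=0, M3=0, M4=0, M5=1, M6=0, M7=0, M8=0, M9=1, M10=1, giving Y1=0, Y2=1. Observed Y1=1, Y2=0.
Test 1: faults giving observed Y1=1, Y2=0 are {M5 stuck-at-0, M5 inverted output, M7 stuck-at-1, M7 inverted output}.
Test 2 (x1=0, x2=0, x3=0, x4=0, x5=0): fault-free M1=0, M2=0, M3=0, M4=0, M5=0, M6=1, M7=1, M8=0, M9=0, M10=0 → Y1=1, Y2=0; observed Y1=0, Y2=1. Eliminates M5 stuck-at-0, M7 stuck-at-1, M7 inverted output.
Only M5 inverted output is consistent with every test.

M5 inverted output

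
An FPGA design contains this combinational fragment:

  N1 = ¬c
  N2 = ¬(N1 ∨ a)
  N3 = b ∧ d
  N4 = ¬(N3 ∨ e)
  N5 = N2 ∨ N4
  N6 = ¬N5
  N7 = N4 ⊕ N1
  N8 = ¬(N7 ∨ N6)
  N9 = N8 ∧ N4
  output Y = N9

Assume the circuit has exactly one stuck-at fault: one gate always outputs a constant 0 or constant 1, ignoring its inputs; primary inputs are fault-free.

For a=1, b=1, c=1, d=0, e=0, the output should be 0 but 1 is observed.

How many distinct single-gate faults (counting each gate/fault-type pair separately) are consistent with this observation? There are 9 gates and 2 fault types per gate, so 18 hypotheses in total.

Fault-free: N1=0, N2=0, N3=0, N4=1, N5=1, N6=0, N7=1, N8=0, N9=0 → 0. Observed 1.
  N1: stuck-at-1 ✓; others ✗
  N2: none of the 2 fault types match ✗
  N3: none of the 2 fault types match ✗
  N4: none of the 2 fault types match ✗
  N5: none of the 2 fault types match ✗
  N6: none of the 2 fault types match ✗
  N7: stuck-at-0 ✓; others ✗
  N8: stuck-at-1 ✓; others ✗
  N9: stuck-at-1 ✓; others ✗
Consistent faults: {N1 stuck-at-1, N7 stuck-at-0, N8 stuck-at-1, N9 stuck-at-1} — 4 in all.

4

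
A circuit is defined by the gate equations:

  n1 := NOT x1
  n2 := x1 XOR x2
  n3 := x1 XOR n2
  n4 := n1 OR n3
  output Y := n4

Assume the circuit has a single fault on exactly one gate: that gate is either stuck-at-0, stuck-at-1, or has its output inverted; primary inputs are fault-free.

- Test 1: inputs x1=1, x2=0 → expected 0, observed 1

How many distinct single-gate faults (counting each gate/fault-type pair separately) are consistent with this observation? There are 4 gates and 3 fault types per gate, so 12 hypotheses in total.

8

Fault-free: n1=0, n2=1, n3=0, n4=0 → 0. Observed 1.
  n1 stuck-at-0: output 0 ✗
  n1 stuck-at-1: output 1 ✓
  n1 inverted output: output 1 ✓
  n2 stuck-at-0: output 1 ✓
  n2 stuck-at-1: output 0 ✗
  n2 inverted output: output 1 ✓
  n3 stuck-at-0: output 0 ✗
  n3 stuck-at-1: output 1 ✓
  n3 inverted output: output 1 ✓
  n4 stuck-at-0: output 0 ✗
  n4 stuck-at-1: output 1 ✓
  n4 inverted output: output 1 ✓
Consistent faults: {n1 stuck-at-1, n1 inverted output, n2 stuck-at-0, n2 inverted output, n3 stuck-at-1, n3 inverted output, n4 stuck-at-1, n4 inverted output} — 8 in all.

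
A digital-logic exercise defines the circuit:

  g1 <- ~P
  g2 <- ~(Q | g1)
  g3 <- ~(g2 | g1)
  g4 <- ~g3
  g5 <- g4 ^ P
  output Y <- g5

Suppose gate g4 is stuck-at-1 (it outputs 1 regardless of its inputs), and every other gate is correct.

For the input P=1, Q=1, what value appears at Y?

Propagate with g4 forced: g1=0, g2=0, g3=1, g4=1 [stuck-at-1], g5=0.
So Y = 0. (Without the fault it would be 1.)

0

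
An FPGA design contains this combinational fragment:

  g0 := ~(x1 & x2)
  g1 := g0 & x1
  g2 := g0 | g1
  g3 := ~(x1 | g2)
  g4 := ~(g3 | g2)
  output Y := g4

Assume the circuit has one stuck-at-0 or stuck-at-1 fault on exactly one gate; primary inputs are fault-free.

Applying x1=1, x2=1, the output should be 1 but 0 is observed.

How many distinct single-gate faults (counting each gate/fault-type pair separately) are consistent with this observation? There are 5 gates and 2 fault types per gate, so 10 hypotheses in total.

Fault-free: g0=0, g1=0, g2=0, g3=0, g4=1 → 1. Observed 0.
  g0 stuck-at-0: output 1 ✗
  g0 stuck-at-1: output 0 ✓
  g1 stuck-at-0: output 1 ✗
  g1 stuck-at-1: output 0 ✓
  g2 stuck-at-0: output 1 ✗
  g2 stuck-at-1: output 0 ✓
  g3 stuck-at-0: output 1 ✗
  g3 stuck-at-1: output 0 ✓
  g4 stuck-at-0: output 0 ✓
  g4 stuck-at-1: output 1 ✗
Consistent faults: {g0 stuck-at-1, g1 stuck-at-1, g2 stuck-at-1, g3 stuck-at-1, g4 stuck-at-0} — 5 in all.

5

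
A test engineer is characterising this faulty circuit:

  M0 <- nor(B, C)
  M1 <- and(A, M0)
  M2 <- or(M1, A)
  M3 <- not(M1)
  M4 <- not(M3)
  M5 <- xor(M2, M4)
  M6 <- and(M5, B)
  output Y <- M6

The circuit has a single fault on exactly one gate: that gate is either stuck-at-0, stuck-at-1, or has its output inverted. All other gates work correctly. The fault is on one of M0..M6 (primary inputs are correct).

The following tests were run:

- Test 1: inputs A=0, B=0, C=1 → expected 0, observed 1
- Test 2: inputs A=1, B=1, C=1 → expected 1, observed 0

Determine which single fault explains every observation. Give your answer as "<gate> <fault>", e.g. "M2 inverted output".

Fault-free values for test 1 (A=0, B=0, C=1): M0=0, M1=0, M2=0, M3=1, M4=0, M5=0, M6=0, giving Y=0. Observed 1.
Test 1: faults giving observed 1 are {M6 stuck-at-1, M6 inverted output}.
Test 2 (A=1, B=1, C=1): fault-free M0=0, M1=0, M2=1, M3=1, M4=0, M5=1, M6=1 → 1; observed 0. Eliminates M6 stuck-at-1.
Only M6 inverted output is consistent with every test.

M6 inverted output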